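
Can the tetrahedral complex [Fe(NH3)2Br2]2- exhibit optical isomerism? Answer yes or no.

no

All four vertices of a tetrahedron are equivalent and mutually adjacent, so cis/trans isomerism cannot arise.
Only one geometric arrangement is possible.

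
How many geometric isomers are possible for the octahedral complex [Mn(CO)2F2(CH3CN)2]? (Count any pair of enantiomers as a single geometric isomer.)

The six octahedral sites form three mutually perpendicular trans pairs.
There are 5 geometric isomers: CO trans, F trans, CH3CN trans; CO cis, F cis, CH3CN trans; CO cis, F trans, CH3CN cis; CO cis, F cis, CH3CN cis (chiral); CO trans, F cis, CH3CN cis.

5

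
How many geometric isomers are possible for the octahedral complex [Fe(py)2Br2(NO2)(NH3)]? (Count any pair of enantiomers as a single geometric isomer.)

The distinct arrangements are (6 in all): py trans, Br trans; py cis, Br trans; py trans, Br cis; py cis, Br cis (3 arrangements, 2 chiral).

6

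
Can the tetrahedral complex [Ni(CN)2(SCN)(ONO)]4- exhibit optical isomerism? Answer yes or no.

In a tetrahedral complex all four positions are equivalent and every pair of ligands is adjacent — there is no cis/trans distinction.
Only one geometric arrangement is possible.

no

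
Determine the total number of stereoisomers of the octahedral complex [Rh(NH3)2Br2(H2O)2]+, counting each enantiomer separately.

Working through the distinct placements yields 5 geometric isomers: NH3 trans, Br trans, H2O trans; NH3 cis, Br trans, H2O cis; NH3 trans, Br cis, H2O cis; NH3 cis, Br cis, H2O cis (chiral); NH3 cis, Br cis, H2O trans.
One of these lacks any improper symmetry element and so occurs as an enantiomeric pair, giving 5 + 1 = 6 stereoisomers in total.

6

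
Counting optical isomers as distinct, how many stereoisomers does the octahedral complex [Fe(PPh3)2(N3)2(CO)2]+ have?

In an octahedral complex each vertex has one trans partner and four cis neighbours.
There are 5 geometric isomers: PPh3 trans, N3 trans, CO trans; PPh3 cis, N3 cis, CO trans; PPh3 trans, N3 cis, CO cis; PPh3 cis, N3 cis, CO cis (chiral); PPh3 cis, N3 trans, CO cis.
One of these lacks any improper symmetry element and so occurs as an enantiomeric pair, giving 5 + 1 = 6 stereoisomers in total.

6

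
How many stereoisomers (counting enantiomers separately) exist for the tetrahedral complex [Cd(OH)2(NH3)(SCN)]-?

1

Only one geometric arrangement is possible.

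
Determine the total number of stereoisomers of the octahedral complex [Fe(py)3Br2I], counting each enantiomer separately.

The distinct arrangements are (3 in all): py mer, Br trans; py mer, Br cis; py fac, Br cis.
Each arrangement has an internal mirror plane or centre of symmetry, so none is chiral.

3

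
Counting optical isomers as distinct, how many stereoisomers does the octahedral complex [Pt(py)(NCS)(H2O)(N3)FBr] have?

30

In an octahedral complex each vertex has one trans partner and four cis neighbours.
Systematic enumeration (placing each ligand type in turn and discarding arrangements equivalent by rotation or reflection) gives 15 geometric isomers.
Of these, 15 lack any improper symmetry element and so occur as enantiomeric pairs, giving 15 + 15 = 30 stereoisomers in total.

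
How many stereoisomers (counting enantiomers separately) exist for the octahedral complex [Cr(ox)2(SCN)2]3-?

3

The six octahedral sites form three mutually perpendicular trans pairs.
Each ox is bidentate and must span two cis positions.
The distinct arrangements are (2 in all): SCN trans; SCN cis (chiral).
One of these lacks any improper symmetry element and so occurs as an enantiomeric pair, giving 2 + 1 = 3 stereoisomers in total.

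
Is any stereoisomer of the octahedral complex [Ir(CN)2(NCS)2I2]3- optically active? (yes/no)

yes

An octahedron has six vertices in three trans pairs; every non-trans pair is cis.
Systematic placement gives 5 geometric isomers: CN trans, NCS trans, I trans; CN trans, NCS cis, I cis; CN cis, NCS trans, I cis; CN cis, NCS cis, I cis (chiral); CN cis, NCS cis, I trans.
One of these lacks any improper symmetry element and so occurs as an enantiomeric pair, giving 5 + 1 = 6 stereoisomers in total.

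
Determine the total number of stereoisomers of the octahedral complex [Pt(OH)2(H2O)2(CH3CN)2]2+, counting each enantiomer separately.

The distinct arrangements are (5 in all): OH trans, H2O trans, CH3CN trans; OH cis, H2O cis, CH3CN trans; OH trans, H2O cis, CH3CN cis; OH cis, H2O cis, CH3CN cis (chiral); OH cis, H2O trans, CH3CN cis.
One of these lacks any improper symmetry element and so occurs as an enantiomeric pair, giving 5 + 1 = 6 stereoisomers in total.

6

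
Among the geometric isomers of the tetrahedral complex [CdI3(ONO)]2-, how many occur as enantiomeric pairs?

0

In a tetrahedral complex all four positions are equivalent and every pair of ligands is adjacent — there is no cis/trans distinction.
Only one geometric arrangement is possible.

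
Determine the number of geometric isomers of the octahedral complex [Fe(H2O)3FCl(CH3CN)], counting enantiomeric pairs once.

Systematic placement gives 4 geometric isomers: H2O mer (3 arrangements); H2O fac (chiral).

4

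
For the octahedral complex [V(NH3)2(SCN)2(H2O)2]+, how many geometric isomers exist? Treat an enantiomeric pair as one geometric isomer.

5

In an octahedral complex each vertex has one trans partner and four cis neighbours.
There are 5 geometric isomers: NH3 trans, SCN trans, H2O trans; NH3 cis, SCN cis, H2O trans; NH3 cis, SCN trans, H2O cis; NH3 cis, SCN cis, H2O cis (chiral); NH3 trans, SCN cis, H2O cis.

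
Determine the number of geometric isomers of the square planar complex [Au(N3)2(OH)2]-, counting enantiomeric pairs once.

2

There are 2 geometric isomers: N3 cis; N3 trans.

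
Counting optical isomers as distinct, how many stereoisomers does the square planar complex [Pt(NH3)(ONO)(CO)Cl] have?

The distinct arrangements are (3 in all): (CO/NH3 trans, Cl/ONO trans); (CO/ONO trans, Cl/NH3 trans); (CO/Cl trans, NH3/ONO trans).
Each arrangement has an internal mirror plane or centre of symmetry, so none is chiral.

3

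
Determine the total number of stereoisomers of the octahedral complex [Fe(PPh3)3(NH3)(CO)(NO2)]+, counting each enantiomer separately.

The six octahedral sites form three mutually perpendicular trans pairs.
There are 4 geometric isomers: PPh3 mer (3 arrangements); PPh3 fac (chiral).
One of these lacks any improper symmetry element and so occurs as an enantiomeric pair, giving 4 + 1 = 5 stereoisomers in total.

5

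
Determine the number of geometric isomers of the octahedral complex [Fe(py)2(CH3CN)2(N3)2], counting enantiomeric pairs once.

The six octahedral sites form three mutually perpendicular trans pairs.
There are 5 geometric isomers: py trans, CH3CN trans, N3 trans; py cis, CH3CN trans, N3 cis; py trans, CH3CN cis, N3 cis; py cis, CH3CN cis, N3 cis (chiral); py cis, CH3CN cis, N3 trans.

5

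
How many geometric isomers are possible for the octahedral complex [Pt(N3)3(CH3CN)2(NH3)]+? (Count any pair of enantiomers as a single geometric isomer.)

3

In an octahedral complex each vertex has one trans partner and four cis neighbours.
The distinct arrangements are (3 in all): N3 mer, CH3CN trans; N3 fac, CH3CN cis; N3 mer, CH3CN cis.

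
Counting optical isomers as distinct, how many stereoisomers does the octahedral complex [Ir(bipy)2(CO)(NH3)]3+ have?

Each bipy is bidentate and must span two cis positions.
There are 2 geometric isomers: CO and NH3 mutually trans; CO and NH3 mutually cis (chiral).
One of these lacks any improper symmetry element and so occurs as an enantiomeric pair, giving 2 + 1 = 3 stereoisomers in total.

3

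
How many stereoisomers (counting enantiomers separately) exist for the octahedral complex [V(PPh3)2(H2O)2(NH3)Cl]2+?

An octahedron has six vertices in three trans pairs; every non-trans pair is cis.
Systematic placement gives 6 geometric isomers: PPh3 trans, H2O cis; PPh3 cis, H2O cis (3 arrangements, 2 chiral); PPh3 trans, H2O trans; PPh3 cis, H2O trans.
Of these, 2 lack any improper symmetry element and so occur as enantiomeric pairs, giving 6 + 2 = 8 stereoisomers in total.

8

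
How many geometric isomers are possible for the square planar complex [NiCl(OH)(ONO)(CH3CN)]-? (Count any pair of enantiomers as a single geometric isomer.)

A square has two trans pairs of vertices; adjacent vertices are cis.
There are 3 geometric isomers: (CH3CN/OH trans, Cl/ONO trans); (CH3CN/ONO trans, Cl/OH trans); (CH3CN/Cl trans, OH/ONO trans).

3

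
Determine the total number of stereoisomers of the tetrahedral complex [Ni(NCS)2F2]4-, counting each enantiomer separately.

1

All four vertices of a tetrahedron are equivalent and mutually adjacent, so cis/trans isomerism cannot arise.
Only one geometric arrangement is possible.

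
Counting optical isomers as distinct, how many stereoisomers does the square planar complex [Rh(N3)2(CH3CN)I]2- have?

In a square planar complex each vertex has one trans partner and two cis neighbours.
Systematic placement gives 2 geometric isomers: N3 cis; N3 trans.
Each arrangement has an internal mirror plane or centre of symmetry, so none is chiral.

2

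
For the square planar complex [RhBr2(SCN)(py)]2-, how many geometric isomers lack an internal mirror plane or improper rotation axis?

In a square planar complex each vertex has one trans partner and two cis neighbours.
The distinct arrangements are (2 in all): Br cis; Br trans.
Each arrangement has an internal mirror plane or centre of symmetry, so none is chiral.

0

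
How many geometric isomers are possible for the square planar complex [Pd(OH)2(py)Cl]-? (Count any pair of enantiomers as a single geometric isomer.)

The distinct arrangements are (2 in all): OH cis; OH trans.

2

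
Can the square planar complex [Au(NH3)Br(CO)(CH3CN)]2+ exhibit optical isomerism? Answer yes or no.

no

The distinct arrangements are (3 in all): (Br/CO trans, CH3CN/NH3 trans); (Br/NH3 trans, CH3CN/CO trans); (Br/CH3CN trans, CO/NH3 trans).
Each arrangement has an internal mirror plane or centre of symmetry, so none is chiral.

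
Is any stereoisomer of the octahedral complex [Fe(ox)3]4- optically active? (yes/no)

Each ox is bidentate and must span two cis positions.
Only one geometric arrangement is possible; it has no improper symmetry element, so it exists as a pair of enantiomers (2 stereoisomers).

yes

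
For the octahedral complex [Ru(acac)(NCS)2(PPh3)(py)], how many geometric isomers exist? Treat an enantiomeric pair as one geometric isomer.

Each acac is bidentate and must span two cis positions.
Working through the distinct placements yields 4 geometric isomers: NCS trans; NCS cis (3 arrangements, 2 chiral).

4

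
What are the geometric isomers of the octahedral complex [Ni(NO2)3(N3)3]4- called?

An octahedron has six vertices in three trans pairs; every non-trans pair is cis.
Systematic placement gives 2 geometric isomers: NO2 mer; NO2 fac.

fac and mer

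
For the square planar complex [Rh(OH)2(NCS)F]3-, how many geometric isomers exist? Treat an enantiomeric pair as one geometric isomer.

2

In a square planar complex each vertex has one trans partner and two cis neighbours.
Systematic placement gives 2 geometric isomers: OH cis; OH trans.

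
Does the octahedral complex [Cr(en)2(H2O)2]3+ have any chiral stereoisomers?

yes

Each en is bidentate and must span two cis positions.
The distinct arrangements are (2 in all): H2O trans; H2O cis (chiral).
One of these lacks any improper symmetry element and so occurs as an enantiomeric pair, giving 2 + 1 = 3 stereoisomers in total.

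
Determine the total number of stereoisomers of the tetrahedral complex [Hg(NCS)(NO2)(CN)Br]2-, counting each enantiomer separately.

All four vertices of a tetrahedron are equivalent and mutually adjacent, so cis/trans isomerism cannot arise.
Only one geometric arrangement is possible; it has no improper symmetry element, so it exists as a pair of enantiomers (2 stereoisomers).

2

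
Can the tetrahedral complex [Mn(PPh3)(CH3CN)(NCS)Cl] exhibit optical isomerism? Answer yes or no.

yes

Only one geometric arrangement is possible; it has no improper symmetry element, so it exists as a pair of enantiomers (2 stereoisomers).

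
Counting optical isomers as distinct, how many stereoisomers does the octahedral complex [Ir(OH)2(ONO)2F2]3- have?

6

In an octahedral complex each vertex has one trans partner and four cis neighbours.
The distinct arrangements are (5 in all): OH trans, ONO trans, F trans; OH cis, ONO cis, F trans; OH cis, ONO trans, F cis; OH cis, ONO cis, F cis (chiral); OH trans, ONO cis, F cis.
One of these lacks any improper symmetry element and so occurs as an enantiomeric pair, giving 5 + 1 = 6 stereoisomers in total.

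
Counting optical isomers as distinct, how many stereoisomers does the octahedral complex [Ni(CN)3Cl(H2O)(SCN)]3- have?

An octahedron has six vertices in three trans pairs; every non-trans pair is cis.
There are 4 geometric isomers: CN mer (3 arrangements); CN fac (chiral).
One of these lacks any improper symmetry element and so occurs as an enantiomeric pair, giving 4 + 1 = 5 stereoisomers in total.

5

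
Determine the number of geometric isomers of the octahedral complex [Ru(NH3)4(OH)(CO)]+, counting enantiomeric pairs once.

In an octahedral complex each vertex has one trans partner and four cis neighbours.
Working through the distinct placements yields 2 geometric isomers: OH and CO mutually cis; OH and CO mutually trans.

2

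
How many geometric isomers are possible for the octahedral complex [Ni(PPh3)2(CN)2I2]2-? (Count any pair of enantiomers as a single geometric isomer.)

5

The distinct arrangements are (5 in all): PPh3 trans, CN trans, I trans; PPh3 cis, CN trans, I cis; PPh3 trans, CN cis, I cis; PPh3 cis, CN cis, I cis (chiral); PPh3 cis, CN cis, I trans.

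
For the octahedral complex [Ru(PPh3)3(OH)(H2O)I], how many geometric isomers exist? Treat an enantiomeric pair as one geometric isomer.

In an octahedral complex each vertex has one trans partner and four cis neighbours.
There are 4 geometric isomers: PPh3 mer (3 arrangements); PPh3 fac (chiral).

4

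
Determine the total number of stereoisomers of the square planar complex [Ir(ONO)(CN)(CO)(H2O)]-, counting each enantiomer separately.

3

A square has two trans pairs of vertices; adjacent vertices are cis.
There are 3 geometric isomers: (CN/H2O trans, CO/ONO trans); (CN/ONO trans, CO/H2O trans); (CN/CO trans, H2O/ONO trans).
Each arrangement has an internal mirror plane or centre of symmetry, so none is chiral.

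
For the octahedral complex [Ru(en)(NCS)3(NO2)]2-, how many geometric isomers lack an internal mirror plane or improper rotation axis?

0

An octahedron has six vertices in three trans pairs; every non-trans pair is cis.
Each en is bidentate and must span two cis positions.
Working through the distinct placements yields 2 geometric isomers: NCS mer; NCS fac.
Each arrangement has an internal mirror plane or centre of symmetry, so none is chiral.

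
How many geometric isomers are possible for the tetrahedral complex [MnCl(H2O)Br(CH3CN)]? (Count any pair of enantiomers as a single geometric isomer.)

1

In a tetrahedral complex all four positions are equivalent and every pair of ligands is adjacent — there is no cis/trans distinction.
Only one geometric arrangement is possible; it has no improper symmetry element, so it exists as a pair of enantiomers (2 stereoisomers).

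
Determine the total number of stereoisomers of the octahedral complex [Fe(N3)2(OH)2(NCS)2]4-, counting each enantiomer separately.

6

In an octahedral complex each vertex has one trans partner and four cis neighbours.
Working through the distinct placements yields 5 geometric isomers: N3 trans, OH trans, NCS trans; N3 trans, OH cis, NCS cis; N3 cis, OH trans, NCS cis; N3 cis, OH cis, NCS cis (chiral); N3 cis, OH cis, NCS trans.
One of these lacks any improper symmetry element and so occurs as an enantiomeric pair, giving 5 + 1 = 6 stereoisomers in total.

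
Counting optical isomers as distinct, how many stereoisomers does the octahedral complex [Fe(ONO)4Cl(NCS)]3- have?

An octahedron has six vertices in three trans pairs; every non-trans pair is cis.
There are 2 geometric isomers: Cl and NCS mutually trans; Cl and NCS mutually cis.
Each arrangement has an internal mirror plane or centre of symmetry, so none is chiral.

2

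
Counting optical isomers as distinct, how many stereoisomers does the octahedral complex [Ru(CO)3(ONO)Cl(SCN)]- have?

5

An octahedron has six vertices in three trans pairs; every non-trans pair is cis.
Working through the distinct placements yields 4 geometric isomers: CO mer (3 arrangements); CO fac (chiral).
One of these lacks any improper symmetry element and so occurs as an enantiomeric pair, giving 4 + 1 = 5 stereoisomers in total.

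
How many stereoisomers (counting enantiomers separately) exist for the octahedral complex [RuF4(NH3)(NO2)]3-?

The six octahedral sites form three mutually perpendicular trans pairs.
Systematic placement gives 2 geometric isomers: NH3 and NO2 mutually trans; NH3 and NO2 mutually cis.
Each arrangement has an internal mirror plane or centre of symmetry, so none is chiral.

2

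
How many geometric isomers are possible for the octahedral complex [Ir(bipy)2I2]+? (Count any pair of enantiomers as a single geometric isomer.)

In an octahedral complex each vertex has one trans partner and four cis neighbours.
Each bipy is bidentate and must span two cis positions.
The distinct arrangements are (2 in all): I trans; I cis (chiral).

2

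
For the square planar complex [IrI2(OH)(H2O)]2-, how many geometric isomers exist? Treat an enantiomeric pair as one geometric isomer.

Working through the distinct placements yields 2 geometric isomers: I cis; I trans.

2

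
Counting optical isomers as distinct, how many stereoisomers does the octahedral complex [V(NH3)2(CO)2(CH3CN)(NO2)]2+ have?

Systematic placement gives 6 geometric isomers: NH3 cis, CO cis (3 arrangements, 2 chiral); NH3 trans, CO cis; NH3 cis, CO trans; NH3 trans, CO trans.
Of these, 2 lack any improper symmetry element and so occur as enantiomeric pairs, giving 6 + 2 = 8 stereoisomers in total.

8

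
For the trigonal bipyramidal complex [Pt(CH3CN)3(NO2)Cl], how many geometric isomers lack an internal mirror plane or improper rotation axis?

0

A trigonal bipyramid has two axial and three equatorial sites, which are chemically inequivalent.
The distinct arrangements are (4 in all): NO2 equatorial, Cl equatorial; NO2 equatorial, Cl axial; NO2 axial, Cl equatorial; NO2 axial, Cl axial.
Each arrangement has an internal mirror plane or centre of symmetry, so none is chiral.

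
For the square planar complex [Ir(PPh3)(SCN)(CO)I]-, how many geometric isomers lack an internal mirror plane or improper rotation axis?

A square has two trans pairs of vertices; adjacent vertices are cis.
Systematic placement gives 3 geometric isomers: (CO/PPh3 trans, I/SCN trans); (CO/SCN trans, I/PPh3 trans); (CO/I trans, PPh3/SCN trans).
Each arrangement has an internal mirror plane or centre of symmetry, so none is chiral.

0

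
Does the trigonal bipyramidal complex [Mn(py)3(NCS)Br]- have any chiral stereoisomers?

no

A trigonal bipyramid has two axial and three equatorial sites, which are chemically inequivalent.
There are 4 geometric isomers: NCS axial, Br axial; NCS equatorial, Br axial; NCS axial, Br equatorial; NCS equatorial, Br equatorial.
Each arrangement has an internal mirror plane or centre of symmetry, so none is chiral.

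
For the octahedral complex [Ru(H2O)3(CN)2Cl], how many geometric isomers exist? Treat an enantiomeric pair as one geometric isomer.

3

The six octahedral sites form three mutually perpendicular trans pairs.
Systematic placement gives 3 geometric isomers: H2O mer, CN trans; H2O mer, CN cis; H2O fac, CN cis.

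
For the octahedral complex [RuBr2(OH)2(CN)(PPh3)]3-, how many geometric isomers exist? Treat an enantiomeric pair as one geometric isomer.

6

The six octahedral sites form three mutually perpendicular trans pairs.
There are 6 geometric isomers: Br trans, OH cis; Br trans, OH trans; Br cis, OH cis (3 arrangements, 2 chiral); Br cis, OH trans.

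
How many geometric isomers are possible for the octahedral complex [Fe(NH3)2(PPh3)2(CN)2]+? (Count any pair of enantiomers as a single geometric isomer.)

In an octahedral complex each vertex has one trans partner and four cis neighbours.
Systematic placement gives 5 geometric isomers: NH3 trans, PPh3 trans, CN trans; NH3 cis, PPh3 cis, CN trans; NH3 cis, PPh3 trans, CN cis; NH3 cis, PPh3 cis, CN cis (chiral); NH3 trans, PPh3 cis, CN cis.

5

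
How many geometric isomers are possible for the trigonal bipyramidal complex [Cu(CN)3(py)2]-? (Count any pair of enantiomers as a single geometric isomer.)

A trigonal bipyramid has two axial and three equatorial sites, which are chemically inequivalent.
Working through the distinct placements yields 3 geometric isomers: py both equatorial; py one axial, one equatorial; py both axial.

3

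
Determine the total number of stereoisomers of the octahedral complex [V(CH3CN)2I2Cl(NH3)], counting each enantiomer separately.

An octahedron has six vertices in three trans pairs; every non-trans pair is cis.
Systematic placement gives 6 geometric isomers: CH3CN trans, I cis; CH3CN trans, I trans; CH3CN cis, I cis (3 arrangements, 2 chiral); CH3CN cis, I trans.
Of these, 2 lack any improper symmetry element and so occur as enantiomeric pairs, giving 6 + 2 = 8 stereoisomers in total.

8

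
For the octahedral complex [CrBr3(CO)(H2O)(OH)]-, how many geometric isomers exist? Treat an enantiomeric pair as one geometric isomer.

An octahedron has six vertices in three trans pairs; every non-trans pair is cis.
Systematic placement gives 4 geometric isomers: Br mer (3 arrangements); Br fac (chiral).

4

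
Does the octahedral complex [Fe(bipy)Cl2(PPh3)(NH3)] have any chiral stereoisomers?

yes

In an octahedral complex each vertex has one trans partner and four cis neighbours.
Each bipy is bidentate and must span two cis positions.
Working through the distinct placements yields 4 geometric isomers: Cl trans; Cl cis (3 arrangements, 2 chiral).
Of these, 2 lack any improper symmetry element and so occur as enantiomeric pairs, giving 4 + 2 = 6 stereoisomers in total.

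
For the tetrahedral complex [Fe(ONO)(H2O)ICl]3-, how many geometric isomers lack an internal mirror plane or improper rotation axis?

All four vertices of a tetrahedron are equivalent and mutually adjacent, so cis/trans isomerism cannot arise.
Only one geometric arrangement is possible; it has no improper symmetry element, so it exists as a pair of enantiomers (2 stereoisomers).

1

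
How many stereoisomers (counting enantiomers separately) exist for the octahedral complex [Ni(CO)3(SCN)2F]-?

3

An octahedron has six vertices in three trans pairs; every non-trans pair is cis.
Systematic placement gives 3 geometric isomers: CO mer, SCN trans; CO mer, SCN cis; CO fac, SCN cis.
Each arrangement has an internal mirror plane or centre of symmetry, so none is chiral.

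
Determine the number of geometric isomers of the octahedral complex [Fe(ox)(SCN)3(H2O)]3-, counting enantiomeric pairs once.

In an octahedral complex each vertex has one trans partner and four cis neighbours.
Each ox is bidentate and must span two cis positions.
There are 2 geometric isomers: SCN fac; SCN mer.

2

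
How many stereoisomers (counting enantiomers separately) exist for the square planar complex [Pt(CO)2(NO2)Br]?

2

In a square planar complex each vertex has one trans partner and two cis neighbours.
The distinct arrangements are (2 in all): CO cis; CO trans.
Each arrangement has an internal mirror plane or centre of symmetry, so none is chiral.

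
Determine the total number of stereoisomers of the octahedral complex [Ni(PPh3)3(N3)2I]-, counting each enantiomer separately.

3

In an octahedral complex each vertex has one trans partner and four cis neighbours.
Systematic placement gives 3 geometric isomers: PPh3 mer, N3 cis; PPh3 mer, N3 trans; PPh3 fac, N3 cis.
Each arrangement has an internal mirror plane or centre of symmetry, so none is chiral.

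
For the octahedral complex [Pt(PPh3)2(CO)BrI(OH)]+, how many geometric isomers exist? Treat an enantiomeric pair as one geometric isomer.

9

Systematic enumeration (placing each ligand type in turn and discarding arrangements equivalent by rotation or reflection) gives 9 geometric isomers.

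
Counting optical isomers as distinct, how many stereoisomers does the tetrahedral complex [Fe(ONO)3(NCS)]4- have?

1

All four vertices of a tetrahedron are equivalent and mutually adjacent, so cis/trans isomerism cannot arise.
Only one geometric arrangement is possible.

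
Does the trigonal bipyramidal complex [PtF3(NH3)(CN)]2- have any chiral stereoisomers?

no

In a trigonal bipyramid the two axial positions differ from the three equatorial ones.
Systematic placement gives 4 geometric isomers: NH3 equatorial, CN axial; NH3 axial, CN axial; NH3 equatorial, CN equatorial; NH3 axial, CN equatorial.
Each arrangement has an internal mirror plane or centre of symmetry, so none is chiral.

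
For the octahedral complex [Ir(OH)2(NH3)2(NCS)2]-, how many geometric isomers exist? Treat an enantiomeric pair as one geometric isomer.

5

The six octahedral sites form three mutually perpendicular trans pairs.
The distinct arrangements are (5 in all): OH trans, NH3 trans, NCS trans; OH cis, NH3 cis, NCS trans; OH trans, NH3 cis, NCS cis; OH cis, NH3 cis, NCS cis (chiral); OH cis, NH3 trans, NCS cis.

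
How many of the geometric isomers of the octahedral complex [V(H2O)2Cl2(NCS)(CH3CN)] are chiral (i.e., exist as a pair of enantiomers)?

The six octahedral sites form three mutually perpendicular trans pairs.
Working through the distinct placements yields 6 geometric isomers: H2O cis, Cl cis (3 arrangements, 2 chiral); H2O trans, Cl cis; H2O cis, Cl trans; H2O trans, Cl trans.
Of these, 2 lack any improper symmetry element and so occur as enantiomeric pairs, giving 6 + 2 = 8 stereoisomers in total.

2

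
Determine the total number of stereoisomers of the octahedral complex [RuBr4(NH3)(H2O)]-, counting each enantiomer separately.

The six octahedral sites form three mutually perpendicular trans pairs.
There are 2 geometric isomers: NH3 and H2O mutually trans; NH3 and H2O mutually cis.
Each arrangement has an internal mirror plane or centre of symmetry, so none is chiral.

2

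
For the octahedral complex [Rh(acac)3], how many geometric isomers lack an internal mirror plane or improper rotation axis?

Each acac is bidentate and must span two cis positions.
Only one geometric arrangement is possible; it has no improper symmetry element, so it exists as a pair of enantiomers (2 stereoisomers).

1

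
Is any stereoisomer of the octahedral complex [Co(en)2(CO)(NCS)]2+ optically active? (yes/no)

yes

In an octahedral complex each vertex has one trans partner and four cis neighbours.
Each en is bidentate and must span two cis positions.
Working through the distinct placements yields 2 geometric isomers: CO and NCS mutually trans; CO and NCS mutually cis (chiral).
One of these lacks any improper symmetry element and so occurs as an enantiomeric pair, giving 2 + 1 = 3 stereoisomers in total.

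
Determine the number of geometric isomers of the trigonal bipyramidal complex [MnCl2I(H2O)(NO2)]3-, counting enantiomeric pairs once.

A trigonal bipyramid has two axial and three equatorial sites, which are chemically inequivalent.
Placing the ligands in turn and identifying arrangements related by rotation or reflection leaves 7 distinct geometric isomers.

7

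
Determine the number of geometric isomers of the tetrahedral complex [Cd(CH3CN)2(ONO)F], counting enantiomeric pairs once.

All four vertices of a tetrahedron are equivalent and mutually adjacent, so cis/trans isomerism cannot arise.
Only one geometric arrangement is possible.

1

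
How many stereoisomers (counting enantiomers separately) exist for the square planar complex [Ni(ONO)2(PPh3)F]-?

2

In a square planar complex each vertex has one trans partner and two cis neighbours.
Working through the distinct placements yields 2 geometric isomers: ONO cis; ONO trans.
Each arrangement has an internal mirror plane or centre of symmetry, so none is chiral.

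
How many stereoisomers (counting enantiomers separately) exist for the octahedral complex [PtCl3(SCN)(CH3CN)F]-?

The six octahedral sites form three mutually perpendicular trans pairs.
The distinct arrangements are (4 in all): Cl mer (3 arrangements); Cl fac (chiral).
One of these lacks any improper symmetry element and so occurs as an enantiomeric pair, giving 4 + 1 = 5 stereoisomers in total.

5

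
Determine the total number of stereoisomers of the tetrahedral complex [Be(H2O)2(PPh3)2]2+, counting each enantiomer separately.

1

Only one geometric arrangement is possible.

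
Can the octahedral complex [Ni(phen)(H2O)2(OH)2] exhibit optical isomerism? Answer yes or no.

yes

Each phen is bidentate and must span two cis positions.
The distinct arrangements are (3 in all): H2O trans, OH cis; H2O cis, OH cis (chiral); H2O cis, OH trans.
One of these lacks any improper symmetry element and so occurs as an enantiomeric pair, giving 3 + 1 = 4 stereoisomers in total.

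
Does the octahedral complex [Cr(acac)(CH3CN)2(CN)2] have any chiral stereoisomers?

yes

The six octahedral sites form three mutually perpendicular trans pairs.
Each acac is bidentate and must span two cis positions.
The distinct arrangements are (3 in all): CH3CN trans, CN cis; CH3CN cis, CN cis (chiral); CH3CN cis, CN trans.
One of these lacks any improper symmetry element and so occurs as an enantiomeric pair, giving 3 + 1 = 4 stereoisomers in total.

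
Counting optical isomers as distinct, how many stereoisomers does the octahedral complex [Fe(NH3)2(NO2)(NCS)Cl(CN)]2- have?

The six octahedral sites form three mutually perpendicular trans pairs.
Systematic enumeration (placing each ligand type in turn and discarding arrangements equivalent by rotation or reflection) gives 9 geometric isomers.
Of these, 6 lack any improper symmetry element and so occur as enantiomeric pairs, giving 9 + 6 = 15 stereoisomers in total.

15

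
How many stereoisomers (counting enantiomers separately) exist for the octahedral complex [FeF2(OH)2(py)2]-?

There are 5 geometric isomers: F trans, OH trans, py trans; F trans, OH cis, py cis; F cis, OH cis, py trans; F cis, OH cis, py cis (chiral); F cis, OH trans, py cis.
One of these lacks any improper symmetry element and so occurs as an enantiomeric pair, giving 5 + 1 = 6 stereoisomers in total.

6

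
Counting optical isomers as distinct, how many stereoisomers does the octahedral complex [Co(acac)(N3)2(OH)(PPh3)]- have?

In an octahedral complex each vertex has one trans partner and four cis neighbours.
Each acac is bidentate and must span two cis positions.
There are 4 geometric isomers: N3 trans; N3 cis (3 arrangements, 2 chiral).
Of these, 2 lack any improper symmetry element and so occur as enantiomeric pairs, giving 4 + 2 = 6 stereoisomers in total.

6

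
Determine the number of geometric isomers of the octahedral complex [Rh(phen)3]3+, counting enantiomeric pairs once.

1

The six octahedral sites form three mutually perpendicular trans pairs.
Each phen is bidentate and must span two cis positions.
Only one geometric arrangement is possible; it has no improper symmetry element, so it exists as a pair of enantiomers (2 stereoisomers).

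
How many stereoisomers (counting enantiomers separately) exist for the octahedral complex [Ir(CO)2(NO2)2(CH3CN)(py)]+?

8

In an octahedral complex each vertex has one trans partner and four cis neighbours.
The distinct arrangements are (6 in all): CO cis, NO2 cis (3 arrangements, 2 chiral); CO cis, NO2 trans; CO trans, NO2 cis; CO trans, NO2 trans.
Of these, 2 lack any improper symmetry element and so occur as enantiomeric pairs, giving 6 + 2 = 8 stereoisomers in total.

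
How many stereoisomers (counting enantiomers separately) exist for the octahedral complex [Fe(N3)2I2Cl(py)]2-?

8

The six octahedral sites form three mutually perpendicular trans pairs.
The distinct arrangements are (6 in all): N3 cis, I cis (3 arrangements, 2 chiral); N3 trans, I cis; N3 cis, I trans; N3 trans, I trans.
Of these, 2 lack any improper symmetry element and so occur as enantiomeric pairs, giving 6 + 2 = 8 stereoisomers in total.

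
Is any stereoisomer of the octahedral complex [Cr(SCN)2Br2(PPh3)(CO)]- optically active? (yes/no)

yes

Systematic placement gives 6 geometric isomers: SCN trans, Br trans; SCN cis, Br trans; SCN trans, Br cis; SCN cis, Br cis (3 arrangements, 2 chiral).
Of these, 2 lack any improper symmetry element and so occur as enantiomeric pairs, giving 6 + 2 = 8 stereoisomers in total.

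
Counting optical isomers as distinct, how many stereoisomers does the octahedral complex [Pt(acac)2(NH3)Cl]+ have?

3

The six octahedral sites form three mutually perpendicular trans pairs.
Each acac is bidentate and must span two cis positions.
Systematic placement gives 2 geometric isomers: NH3 and Cl mutually trans; NH3 and Cl mutually cis (chiral).
One of these lacks any improper symmetry element and so occurs as an enantiomeric pair, giving 2 + 1 = 3 stereoisomers in total.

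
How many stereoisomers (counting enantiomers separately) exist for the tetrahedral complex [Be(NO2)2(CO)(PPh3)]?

1

Only one geometric arrangement is possible.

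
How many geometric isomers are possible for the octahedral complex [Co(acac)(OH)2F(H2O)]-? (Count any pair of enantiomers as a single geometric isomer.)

4

The six octahedral sites form three mutually perpendicular trans pairs.
Each acac is bidentate and must span two cis positions.
Working through the distinct placements yields 4 geometric isomers: OH cis (3 arrangements, 2 chiral); OH trans.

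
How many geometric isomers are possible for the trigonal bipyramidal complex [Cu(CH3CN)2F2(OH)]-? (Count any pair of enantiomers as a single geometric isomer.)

In a trigonal bipyramid the two axial positions differ from the three equatorial ones.
Exhaustive case analysis gives 5 geometric isomers.

5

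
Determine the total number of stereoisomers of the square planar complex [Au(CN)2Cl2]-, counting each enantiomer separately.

2

In a square planar complex each vertex has one trans partner and two cis neighbours.
The distinct arrangements are (2 in all): CN cis; CN trans.
Each arrangement has an internal mirror plane or centre of symmetry, so none is chiral.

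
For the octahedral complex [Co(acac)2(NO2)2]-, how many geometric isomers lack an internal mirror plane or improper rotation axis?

1

The six octahedral sites form three mutually perpendicular trans pairs.
Each acac is bidentate and must span two cis positions.
Working through the distinct placements yields 2 geometric isomers: NO2 trans; NO2 cis (chiral).
One of these lacks any improper symmetry element and so occurs as an enantiomeric pair, giving 2 + 1 = 3 stereoisomers in total.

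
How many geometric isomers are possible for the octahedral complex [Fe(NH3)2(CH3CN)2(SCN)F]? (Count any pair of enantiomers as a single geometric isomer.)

The six octahedral sites form three mutually perpendicular trans pairs.
There are 6 geometric isomers: NH3 cis, CH3CN trans; NH3 trans, CH3CN trans; NH3 cis, CH3CN cis (3 arrangements, 2 chiral); NH3 trans, CH3CN cis.

6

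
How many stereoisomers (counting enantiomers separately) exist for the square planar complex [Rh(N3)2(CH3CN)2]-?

2

In a square planar complex each vertex has one trans partner and two cis neighbours.
Working through the distinct placements yields 2 geometric isomers: N3 cis; N3 trans.
Each arrangement has an internal mirror plane or centre of symmetry, so none is chiral.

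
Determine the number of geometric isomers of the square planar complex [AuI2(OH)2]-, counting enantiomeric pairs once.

In a square planar complex each vertex has one trans partner and two cis neighbours.
Systematic placement gives 2 geometric isomers: I cis; I trans.

2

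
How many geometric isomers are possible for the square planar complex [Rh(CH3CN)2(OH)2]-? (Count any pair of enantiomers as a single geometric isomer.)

2

In a square planar complex each vertex has one trans partner and two cis neighbours.
Systematic placement gives 2 geometric isomers: CH3CN cis; CH3CN trans.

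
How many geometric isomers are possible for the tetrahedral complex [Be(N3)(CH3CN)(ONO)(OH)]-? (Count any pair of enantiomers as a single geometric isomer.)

1

All four vertices of a tetrahedron are equivalent and mutually adjacent, so cis/trans isomerism cannot arise.
Only one geometric arrangement is possible; it has no improper symmetry element, so it exists as a pair of enantiomers (2 stereoisomers).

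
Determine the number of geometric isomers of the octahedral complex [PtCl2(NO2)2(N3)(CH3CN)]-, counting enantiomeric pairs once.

An octahedron has six vertices in three trans pairs; every non-trans pair is cis.
Working through the distinct placements yields 6 geometric isomers: Cl cis, NO2 trans; Cl cis, NO2 cis (3 arrangements, 2 chiral); Cl trans, NO2 trans; Cl trans, NO2 cis.

6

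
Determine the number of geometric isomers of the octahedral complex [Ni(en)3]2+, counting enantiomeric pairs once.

In an octahedral complex each vertex has one trans partner and four cis neighbours.
Each en is bidentate and must span two cis positions.
Only one geometric arrangement is possible; it has no improper symmetry element, so it exists as a pair of enantiomers (2 stereoisomers).

1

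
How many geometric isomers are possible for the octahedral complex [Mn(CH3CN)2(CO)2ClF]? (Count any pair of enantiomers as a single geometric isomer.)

6

In an octahedral complex each vertex has one trans partner and four cis neighbours.
There are 6 geometric isomers: CH3CN trans, CO trans; CH3CN trans, CO cis; CH3CN cis, CO cis (3 arrangements, 2 chiral); CH3CN cis, CO trans.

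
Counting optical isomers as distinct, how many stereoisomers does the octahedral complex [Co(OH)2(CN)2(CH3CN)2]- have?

6

In an octahedral complex each vertex has one trans partner and four cis neighbours.
There are 5 geometric isomers: OH trans, CN trans, CH3CN trans; OH cis, CN cis, CH3CN trans; OH trans, CN cis, CH3CN cis; OH cis, CN cis, CH3CN cis (chiral); OH cis, CN trans, CH3CN cis.
One of these lacks any improper symmetry element and so occurs as an enantiomeric pair, giving 5 + 1 = 6 stereoisomers in total.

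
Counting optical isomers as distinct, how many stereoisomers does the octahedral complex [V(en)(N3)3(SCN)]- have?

An octahedron has six vertices in three trans pairs; every non-trans pair is cis.
Each en is bidentate and must span two cis positions.
The distinct arrangements are (2 in all): N3 mer; N3 fac.
Each arrangement has an internal mirror plane or centre of symmetry, so none is chiral.

2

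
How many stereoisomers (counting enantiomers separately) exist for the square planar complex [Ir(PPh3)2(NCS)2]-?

In a square planar complex each vertex has one trans partner and two cis neighbours.
Systematic placement gives 2 geometric isomers: PPh3 cis; PPh3 trans.
Each arrangement has an internal mirror plane or centre of symmetry, so none is chiral.

2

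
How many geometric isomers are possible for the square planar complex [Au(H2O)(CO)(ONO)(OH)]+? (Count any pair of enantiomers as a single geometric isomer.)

3

A square has two trans pairs of vertices; adjacent vertices are cis.
Working through the distinct placements yields 3 geometric isomers: (CO/OH trans, H2O/ONO trans); (CO/ONO trans, H2O/OH trans); (CO/H2O trans, OH/ONO trans).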